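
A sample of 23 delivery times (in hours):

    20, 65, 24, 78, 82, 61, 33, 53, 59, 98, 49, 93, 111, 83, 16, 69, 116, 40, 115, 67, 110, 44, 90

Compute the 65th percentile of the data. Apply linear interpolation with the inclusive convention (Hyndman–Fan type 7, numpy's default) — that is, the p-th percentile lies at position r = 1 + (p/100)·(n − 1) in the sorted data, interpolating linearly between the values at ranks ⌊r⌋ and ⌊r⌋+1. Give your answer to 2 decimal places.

82.30

Sorted: 16, 20, 24, 33, 40, 44, 49, 53, 59, 61, 65, 67, 69, 78, 82, 83, 90, 93, 98, 110, 111, 115, 116.
n = 23.
r = 1 + (65/100)·(23 − 1) = 1 + 14.3 = 15.3.
Rank 15 is 82 and rank 16 is 83.
Interpolate: 82 + 0.3·(83 − 82) = 82 + 0.3·1 = 82.3.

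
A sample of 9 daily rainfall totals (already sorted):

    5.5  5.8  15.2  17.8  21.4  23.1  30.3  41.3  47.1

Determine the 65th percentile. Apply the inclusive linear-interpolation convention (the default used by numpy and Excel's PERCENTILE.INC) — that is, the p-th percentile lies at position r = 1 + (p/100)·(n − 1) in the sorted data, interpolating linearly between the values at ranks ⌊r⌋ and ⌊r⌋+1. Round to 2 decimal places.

n = 9.
r = 1 + (65/100)·(9 − 1) = 1 + 5.2 = 6.2.
Rank 6 is 23.1 and rank 7 is 30.3.
Interpolate: 23.1 + 0.2·(30.3 − 23.1) = 23.1 + 0.2·7.2 = 24.54.

24.54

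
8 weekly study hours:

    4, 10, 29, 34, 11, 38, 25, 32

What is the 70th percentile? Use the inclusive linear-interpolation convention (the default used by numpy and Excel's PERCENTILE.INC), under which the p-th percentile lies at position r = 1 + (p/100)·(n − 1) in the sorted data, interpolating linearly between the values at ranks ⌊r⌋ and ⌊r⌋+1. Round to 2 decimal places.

31.70

Sorted: 4, 10, 11, 25, 29, 32, 34, 38.
n = 8.
r = 1 + (70/100)·(8 − 1) = 1 + 4.9 = 5.9.
Rank 5 is 29 and rank 6 is 32.
Interpolate: 29 + 0.9·(32 − 29) = 29 + 0.9·3 = 31.7.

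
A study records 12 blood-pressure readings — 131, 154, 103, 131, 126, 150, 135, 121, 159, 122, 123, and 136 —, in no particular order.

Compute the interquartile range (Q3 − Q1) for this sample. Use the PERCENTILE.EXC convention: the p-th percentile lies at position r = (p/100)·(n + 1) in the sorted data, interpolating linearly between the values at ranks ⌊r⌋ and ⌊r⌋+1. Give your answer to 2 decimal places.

24.25

Sorted: 103, 121, 122, 123, 126, 131, 131, 135, 136, 150, 154, 159.
n = 12.
P25: r = 3.25; ranks 3–4 are 122, 123; interpolating gives 122.25.
P75: r = 9.75; ranks 9–10 are 136, 150; interpolating gives 146.5.
Difference: 146.5 − 122.25 = 24.25.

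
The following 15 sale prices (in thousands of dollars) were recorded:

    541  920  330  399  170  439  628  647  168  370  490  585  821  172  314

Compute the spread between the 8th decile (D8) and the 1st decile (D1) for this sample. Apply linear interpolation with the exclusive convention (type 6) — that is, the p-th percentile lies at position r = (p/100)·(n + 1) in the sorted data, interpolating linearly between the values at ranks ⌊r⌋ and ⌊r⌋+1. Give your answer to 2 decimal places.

Sorted: 168, 170, 172, 314, 330, 370, 399, 439, 490, 541, 585, 628, 647, 821, 920.
n = 15.
P10: r = 1.6; ranks 1–2 are 168, 170; interpolating gives 169.2.
P80: r = 12.8; ranks 12–13 are 628, 647; interpolating gives 643.2.
Difference: 643.2 − 169.2 = 474.

474.00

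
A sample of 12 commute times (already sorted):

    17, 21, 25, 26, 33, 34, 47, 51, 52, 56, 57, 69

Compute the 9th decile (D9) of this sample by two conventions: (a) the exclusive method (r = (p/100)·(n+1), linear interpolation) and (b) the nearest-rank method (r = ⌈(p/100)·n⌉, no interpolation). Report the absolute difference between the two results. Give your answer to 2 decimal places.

8.40

n = 12.
(a) r = 11.7; between ranks 11 (57) and 12 (69): 65.4.
(b) the nearest-rank method: rank 11 → 57.
|65.4 − 57| = 8.4.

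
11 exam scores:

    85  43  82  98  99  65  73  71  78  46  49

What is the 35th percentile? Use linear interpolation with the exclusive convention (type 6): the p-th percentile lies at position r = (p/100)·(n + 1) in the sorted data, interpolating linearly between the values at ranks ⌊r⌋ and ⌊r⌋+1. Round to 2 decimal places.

66.20

Sorted: 43, 46, 49, 65, 71, 73, 78, 82, 85, 98, 99.
n = 11.
r = (35/100)·(11 + 1) = 4.2.
Rank 4 is 65 and rank 5 is 71.
Interpolate: 65 + 0.2·(71 − 65) = 65 + 0.2·6 = 66.2.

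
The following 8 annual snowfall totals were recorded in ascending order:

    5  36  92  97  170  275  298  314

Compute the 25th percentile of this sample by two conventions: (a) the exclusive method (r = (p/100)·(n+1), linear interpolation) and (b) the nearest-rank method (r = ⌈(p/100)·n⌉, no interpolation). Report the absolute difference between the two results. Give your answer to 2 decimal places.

n = 8.
(a) r = 2.25; between ranks 2 (36) and 3 (92): 50.
(b) the nearest-rank method: rank 2 → 36.
|50 − 36| = 14.

14.00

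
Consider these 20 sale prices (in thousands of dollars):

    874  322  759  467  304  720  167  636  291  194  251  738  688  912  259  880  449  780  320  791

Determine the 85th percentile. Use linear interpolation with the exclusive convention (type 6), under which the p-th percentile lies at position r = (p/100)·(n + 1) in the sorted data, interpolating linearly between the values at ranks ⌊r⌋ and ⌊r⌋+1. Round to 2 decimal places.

Sorted: 167, 194, 251, 259, 291, 304, 320, 322, 449, 467, 636, 688, 720, 738, 759, 780, 791, 874, 880, 912.
n = 20.
r = (85/100)·(20 + 1) = 17.85.
Rank 17 is 791 and rank 18 is 874.
Interpolate: 791 + 0.85·(874 − 791) = 791 + 0.85·83 = 861.55.

861.55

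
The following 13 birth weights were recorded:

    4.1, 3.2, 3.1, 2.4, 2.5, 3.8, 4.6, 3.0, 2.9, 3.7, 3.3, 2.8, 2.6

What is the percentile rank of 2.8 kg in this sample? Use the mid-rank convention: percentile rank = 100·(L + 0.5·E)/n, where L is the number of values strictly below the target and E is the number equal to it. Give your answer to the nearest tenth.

Sorted: 2.4, 2.5, 2.6, 2.8, 2.9, 3.0, 3.1, 3.2, 3.3, 3.7, 3.8, 4.1, 4.6.
Count below 2.8: L = 3; count equal: E = 1; n = 13.
Percentile rank = 100·(3 + 0.5·1)/13 = 100·3.5/13 = 26.92.

26.9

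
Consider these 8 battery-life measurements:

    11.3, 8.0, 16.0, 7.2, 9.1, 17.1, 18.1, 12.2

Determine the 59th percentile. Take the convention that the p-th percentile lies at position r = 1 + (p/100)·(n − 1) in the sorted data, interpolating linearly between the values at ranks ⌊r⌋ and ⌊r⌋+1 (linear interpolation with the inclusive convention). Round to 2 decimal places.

Sorted: 7.2, 8.0, 9.1, 11.3, 12.2, 16.0, 17.1, 18.1.
n = 8.
r = 1 + (59/100)·(8 − 1) = 1 + 4.13 = 5.13.
Rank 5 is 12.2 and rank 6 is 16.0.
Interpolate: 12.2 + 0.13·(16.0 − 12.2) = 12.2 + 0.13·3.8 = 12.694.

12.69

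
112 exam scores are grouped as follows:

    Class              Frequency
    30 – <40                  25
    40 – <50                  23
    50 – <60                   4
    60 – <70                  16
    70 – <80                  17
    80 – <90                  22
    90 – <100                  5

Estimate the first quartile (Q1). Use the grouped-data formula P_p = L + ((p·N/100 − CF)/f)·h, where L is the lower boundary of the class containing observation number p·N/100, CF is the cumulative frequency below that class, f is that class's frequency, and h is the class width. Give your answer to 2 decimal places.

41.30

N = 112; target position k = 25/100 · 112 = 28.
Cumulative frequencies: 25, 48, 52, 68, 85, 107, 112.
Observation 28 falls in the class 40 – <50.
L = 40, CF = 25, f = 23, h = 10.
P25 = 40 + ((28 − 25)/23)·10 = 40 + 1.30435 = 41.3043.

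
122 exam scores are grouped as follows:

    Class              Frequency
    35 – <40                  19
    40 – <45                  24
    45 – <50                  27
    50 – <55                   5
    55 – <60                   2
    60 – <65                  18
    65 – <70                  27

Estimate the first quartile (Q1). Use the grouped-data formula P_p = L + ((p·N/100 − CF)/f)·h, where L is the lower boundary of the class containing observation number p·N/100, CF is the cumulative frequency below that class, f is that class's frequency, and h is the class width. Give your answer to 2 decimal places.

N = 122; target position k = 25/100 · 122 = 30.5.
Cumulative frequencies: 19, 43, 70, 75, 77, 95, 122.
Observation 30.5 falls in the class 40 – <45.
L = 40, CF = 19, f = 24, h = 5.
P25 = 40 + ((30.5 − 19)/24)·5 = 40 + 2.39583 = 42.3958.

42.40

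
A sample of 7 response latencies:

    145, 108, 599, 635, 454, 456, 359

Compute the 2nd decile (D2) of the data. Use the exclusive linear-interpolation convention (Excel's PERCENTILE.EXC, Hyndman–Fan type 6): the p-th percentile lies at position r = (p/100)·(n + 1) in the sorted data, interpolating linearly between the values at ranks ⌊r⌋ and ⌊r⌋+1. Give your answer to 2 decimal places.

Sorted: 108, 145, 359, 454, 456, 599, 635.
n = 7.
r = (20/100)·(7 + 1) = 1.6.
Rank 1 is 108 and rank 2 is 145.
Interpolate: 108 + 0.6·(145 − 108) = 108 + 0.6·37 = 130.2.

130.20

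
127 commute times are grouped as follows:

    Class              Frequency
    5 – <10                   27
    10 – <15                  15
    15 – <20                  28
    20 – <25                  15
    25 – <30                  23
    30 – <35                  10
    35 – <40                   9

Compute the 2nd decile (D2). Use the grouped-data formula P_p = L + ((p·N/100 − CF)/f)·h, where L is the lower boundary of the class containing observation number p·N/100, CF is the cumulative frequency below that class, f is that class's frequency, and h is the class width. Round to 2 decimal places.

9.70

N = 127; target position k = 20/100 · 127 = 25.4.
Cumulative frequencies: 27, 42, 70, 85, 108, 118, 127.
Observation 25.4 falls in the class 5 – <10.
L = 5, CF = 0, f = 27, h = 5.
P20 = 5 + ((25.4 − 0)/27)·5 = 5 + 4.7037 = 9.7037.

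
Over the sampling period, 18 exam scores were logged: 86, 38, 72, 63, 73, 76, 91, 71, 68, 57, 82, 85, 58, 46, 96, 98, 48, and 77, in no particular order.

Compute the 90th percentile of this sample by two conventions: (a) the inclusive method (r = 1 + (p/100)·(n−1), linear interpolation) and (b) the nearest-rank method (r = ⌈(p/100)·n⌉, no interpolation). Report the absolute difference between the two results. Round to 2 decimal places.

3.50

Sorted: 38, 46, 48, 57, 58, 63, 68, 71, 72, 73, 76, 77, 82, 85, 86, 91, 96, 98.
n = 18.
(a) r = 16.3; between ranks 16 (91) and 17 (96): 92.5.
(b) the nearest-rank method: rank 17 → 96.
|92.5 − 96| = 3.5.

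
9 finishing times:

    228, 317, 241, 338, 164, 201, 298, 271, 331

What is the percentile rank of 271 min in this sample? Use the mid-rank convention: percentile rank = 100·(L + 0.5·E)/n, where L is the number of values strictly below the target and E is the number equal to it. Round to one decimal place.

50.0

Sorted: 164, 201, 228, 241, 271, 298, 317, 331, 338.
Count below 271: L = 4; count equal: E = 1; n = 9.
Percentile rank = 100·(4 + 0.5·1)/9 = 100·4.5/9 = 50.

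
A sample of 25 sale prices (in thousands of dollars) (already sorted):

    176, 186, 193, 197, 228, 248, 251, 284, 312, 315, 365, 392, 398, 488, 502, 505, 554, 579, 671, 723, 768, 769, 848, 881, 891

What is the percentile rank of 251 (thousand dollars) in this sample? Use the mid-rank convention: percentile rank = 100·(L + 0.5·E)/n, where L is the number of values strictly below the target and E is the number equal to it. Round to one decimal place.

Count below 251: L = 6; count equal: E = 1; n = 25.
Percentile rank = 100·(6 + 0.5·1)/25 = 100·6.5/25 = 26.

26.0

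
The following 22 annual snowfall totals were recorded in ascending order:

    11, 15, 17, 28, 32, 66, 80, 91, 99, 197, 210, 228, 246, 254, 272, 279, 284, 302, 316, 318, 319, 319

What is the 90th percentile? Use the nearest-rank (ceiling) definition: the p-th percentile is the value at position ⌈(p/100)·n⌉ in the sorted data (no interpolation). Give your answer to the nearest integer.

n = 22.
Position = ⌈90/100 · 22⌉ = ⌈19.8⌉ = 20.
The value at rank 20 is 318.

318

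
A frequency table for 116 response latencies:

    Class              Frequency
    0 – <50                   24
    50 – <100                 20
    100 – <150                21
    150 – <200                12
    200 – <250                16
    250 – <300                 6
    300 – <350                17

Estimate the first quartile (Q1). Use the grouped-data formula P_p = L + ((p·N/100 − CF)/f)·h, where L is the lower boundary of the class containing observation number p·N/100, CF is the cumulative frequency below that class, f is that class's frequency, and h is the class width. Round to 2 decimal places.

N = 116; target position k = 25/100 · 116 = 29.
Cumulative frequencies: 24, 44, 65, 77, 93, 99, 116.
Observation 29 falls in the class 50 – <100.
L = 50, CF = 24, f = 20, h = 50.
P25 = 50 + ((29 − 24)/20)·50 = 50 + 12.5 = 62.5.

62.50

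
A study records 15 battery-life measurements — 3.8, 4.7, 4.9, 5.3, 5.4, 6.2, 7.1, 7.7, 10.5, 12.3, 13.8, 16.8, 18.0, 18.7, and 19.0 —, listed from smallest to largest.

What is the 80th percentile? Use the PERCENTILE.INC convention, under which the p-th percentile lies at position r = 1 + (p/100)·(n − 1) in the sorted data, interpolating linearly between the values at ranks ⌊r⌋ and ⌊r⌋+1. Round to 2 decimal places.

n = 15.
r = 1 + (80/100)·(15 − 1) = 1 + 11.2 = 12.2.
Rank 12 is 16.8 and rank 13 is 18.0.
Interpolate: 16.8 + 0.2·(18.0 − 16.8) = 16.8 + 0.2·1.2 = 17.04.

17.04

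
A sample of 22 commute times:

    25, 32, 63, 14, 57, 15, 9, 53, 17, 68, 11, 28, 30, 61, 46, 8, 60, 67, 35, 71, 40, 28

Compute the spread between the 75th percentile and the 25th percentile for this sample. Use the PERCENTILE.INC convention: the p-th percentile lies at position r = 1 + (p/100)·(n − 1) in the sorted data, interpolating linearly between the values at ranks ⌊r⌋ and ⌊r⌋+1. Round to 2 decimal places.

Sorted: 8, 9, 11, 14, 15, 17, 25, 28, 28, 30, 32, 35, 40, 46, 53, 57, 60, 61, 63, 67, 68, 71.
n = 22.
P25: r = 6.25; ranks 6–7 are 17, 25; interpolating gives 19.
P75: r = 16.75; ranks 16–17 are 57, 60; interpolating gives 59.25.
Difference: 59.25 − 19 = 40.25.

40.25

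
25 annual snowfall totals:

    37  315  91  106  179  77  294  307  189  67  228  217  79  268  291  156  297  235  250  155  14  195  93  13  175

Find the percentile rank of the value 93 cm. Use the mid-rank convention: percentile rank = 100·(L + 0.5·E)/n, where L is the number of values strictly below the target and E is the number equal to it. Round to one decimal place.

30.0

Sorted: 13, 14, 37, 67, 77, 79, 91, 93, 106, 155, 156, 175, 179, 189, 195, 217, 228, 235, 250, 268, 291, 294, 297, 307, 315.
Count below 93: L = 7; count equal: E = 1; n = 25.
Percentile rank = 100·(7 + 0.5·1)/25 = 100·7.5/25 = 30.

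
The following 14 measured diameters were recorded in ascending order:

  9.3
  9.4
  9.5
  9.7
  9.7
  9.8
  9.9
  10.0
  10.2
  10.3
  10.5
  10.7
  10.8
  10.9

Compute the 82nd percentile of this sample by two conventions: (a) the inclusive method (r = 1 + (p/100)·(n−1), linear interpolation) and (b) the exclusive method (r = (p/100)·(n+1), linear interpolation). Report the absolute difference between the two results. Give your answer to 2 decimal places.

0.10

n = 14.
(a) r = 11.66; between ranks 11 (10.5) and 12 (10.7): 10.632.
(b) r = 12.3; between ranks 12 (10.7) and 13 (10.8): 10.73.
|10.632 − 10.73| = 0.098.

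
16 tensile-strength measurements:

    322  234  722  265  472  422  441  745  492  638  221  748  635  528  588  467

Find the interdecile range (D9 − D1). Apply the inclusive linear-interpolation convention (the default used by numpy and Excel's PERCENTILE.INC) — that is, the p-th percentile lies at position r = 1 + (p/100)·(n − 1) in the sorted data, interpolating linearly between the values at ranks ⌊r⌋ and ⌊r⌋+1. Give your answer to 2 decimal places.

Sorted: 221, 234, 265, 322, 422, 441, 467, 472, 492, 528, 588, 635, 638, 722, 745, 748.
n = 16.
P10: r = 2.5; ranks 2–3 are 234, 265; interpolating gives 249.5.
P90: r = 14.5; ranks 14–15 are 722, 745; interpolating gives 733.5.
Difference: 733.5 − 249.5 = 484.

484.00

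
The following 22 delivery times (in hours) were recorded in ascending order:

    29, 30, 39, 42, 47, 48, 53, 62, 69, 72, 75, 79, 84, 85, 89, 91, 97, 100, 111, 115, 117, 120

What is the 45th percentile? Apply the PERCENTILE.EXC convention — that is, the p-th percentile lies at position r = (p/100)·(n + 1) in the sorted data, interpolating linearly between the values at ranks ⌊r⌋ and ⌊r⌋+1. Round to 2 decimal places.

n = 22.
r = (45/100)·(22 + 1) = 10.35.
Rank 10 is 72 and rank 11 is 75.
Interpolate: 72 + 0.35·(75 − 72) = 72 + 0.35·3 = 73.05.

73.05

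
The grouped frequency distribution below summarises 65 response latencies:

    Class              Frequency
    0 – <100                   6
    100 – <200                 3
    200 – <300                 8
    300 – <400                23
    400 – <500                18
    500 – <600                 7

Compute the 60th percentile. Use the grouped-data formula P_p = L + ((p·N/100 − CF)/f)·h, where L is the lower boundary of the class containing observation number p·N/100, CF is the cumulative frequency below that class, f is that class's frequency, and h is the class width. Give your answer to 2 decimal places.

395.65

N = 65; target position k = 60/100 · 65 = 39.
Cumulative frequencies: 6, 9, 17, 40, 58, 65.
Observation 39 falls in the class 300 – <400.
L = 300, CF = 17, f = 23, h = 100.
P60 = 300 + ((39 − 17)/23)·100 = 300 + 95.6522 = 395.652.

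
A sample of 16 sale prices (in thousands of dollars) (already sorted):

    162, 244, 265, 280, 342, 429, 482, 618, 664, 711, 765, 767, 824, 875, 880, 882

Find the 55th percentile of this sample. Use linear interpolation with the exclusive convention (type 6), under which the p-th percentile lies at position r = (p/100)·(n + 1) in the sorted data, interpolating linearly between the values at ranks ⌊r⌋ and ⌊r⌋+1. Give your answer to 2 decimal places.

680.45

n = 16.
r = (55/100)·(16 + 1) = 9.35.
Rank 9 is 664 and rank 10 is 711.
Interpolate: 664 + 0.35·(711 − 664) = 664 + 0.35·47 = 680.45.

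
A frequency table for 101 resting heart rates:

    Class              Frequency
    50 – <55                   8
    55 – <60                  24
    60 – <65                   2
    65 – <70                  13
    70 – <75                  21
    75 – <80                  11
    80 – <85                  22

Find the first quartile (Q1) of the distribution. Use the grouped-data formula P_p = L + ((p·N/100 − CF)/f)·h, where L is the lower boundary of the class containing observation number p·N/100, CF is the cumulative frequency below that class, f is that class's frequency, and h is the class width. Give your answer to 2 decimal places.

N = 101; target position k = 25/100 · 101 = 25.25.
Cumulative frequencies: 8, 32, 34, 47, 68, 79, 101.
Observation 25.25 falls in the class 55 – <60.
L = 55, CF = 8, f = 24, h = 5.
P25 = 55 + ((25.25 − 8)/24)·5 = 55 + 3.59375 = 58.5938.

58.59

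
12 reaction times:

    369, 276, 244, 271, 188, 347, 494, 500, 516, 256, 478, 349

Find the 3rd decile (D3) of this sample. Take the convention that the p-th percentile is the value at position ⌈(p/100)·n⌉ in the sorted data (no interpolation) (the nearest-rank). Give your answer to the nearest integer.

271

Sorted: 188, 244, 256, 271, 276, 347, 349, 369, 478, 494, 500, 516.
n = 12.
Position = ⌈30/100 · 12⌉ = ⌈3.6⌉ = 4.
The value at rank 4 is 271.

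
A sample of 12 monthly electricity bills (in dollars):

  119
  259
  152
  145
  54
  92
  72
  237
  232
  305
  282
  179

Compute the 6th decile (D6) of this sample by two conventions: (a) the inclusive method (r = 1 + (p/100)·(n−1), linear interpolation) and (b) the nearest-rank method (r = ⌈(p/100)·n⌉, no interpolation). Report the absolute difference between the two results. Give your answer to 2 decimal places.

Sorted: 54, 72, 92, 119, 145, 152, 179, 232, 237, 259, 282, 305.
n = 12.
(a) r = 7.6; between ranks 7 (179) and 8 (232): 210.8.
(b) the nearest-rank method: rank 8 → 232.
|210.8 − 232| = 21.2.

21.20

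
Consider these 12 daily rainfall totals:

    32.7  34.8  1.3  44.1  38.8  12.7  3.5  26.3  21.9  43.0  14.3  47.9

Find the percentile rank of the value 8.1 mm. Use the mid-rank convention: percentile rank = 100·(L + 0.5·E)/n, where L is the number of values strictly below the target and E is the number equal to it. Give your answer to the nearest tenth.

16.7

Sorted: 1.3, 3.5, 12.7, 14.3, 21.9, 26.3, 32.7, 34.8, 38.8, 43.0, 44.1, 47.9.
Count below 8.1: L = 2; count equal: E = 0; n = 12.
Percentile rank = 100·(2 + 0.5·0)/12 = 100·2/12 = 16.67.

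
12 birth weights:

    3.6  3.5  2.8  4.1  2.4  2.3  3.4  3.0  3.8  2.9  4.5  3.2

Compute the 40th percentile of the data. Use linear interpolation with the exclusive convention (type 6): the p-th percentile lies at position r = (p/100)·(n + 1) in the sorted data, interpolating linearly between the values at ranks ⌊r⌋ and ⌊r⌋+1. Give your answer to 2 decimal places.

Sorted: 2.3, 2.4, 2.8, 2.9, 3.0, 3.2, 3.4, 3.5, 3.6, 3.8, 4.1, 4.5.
n = 12.
r = (40/100)·(12 + 1) = 5.2.
Rank 5 is 3.0 and rank 6 is 3.2.
Interpolate: 3.0 + 0.2·(3.2 − 3.0) = 3.0 + 0.2·0.2 = 3.04.

3.04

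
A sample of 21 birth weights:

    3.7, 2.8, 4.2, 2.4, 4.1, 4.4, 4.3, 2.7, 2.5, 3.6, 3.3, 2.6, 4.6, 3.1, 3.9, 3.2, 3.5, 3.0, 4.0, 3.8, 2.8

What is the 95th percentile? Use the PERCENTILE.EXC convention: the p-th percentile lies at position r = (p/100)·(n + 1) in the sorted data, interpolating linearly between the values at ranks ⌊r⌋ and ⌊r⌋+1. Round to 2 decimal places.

4.58

Sorted: 2.4, 2.5, 2.6, 2.7, 2.8, 2.8, 3.0, 3.1, 3.2, 3.3, 3.5, 3.6, 3.7, 3.8, 3.9, 4.0, 4.1, 4.2, 4.3, 4.4, 4.6.
n = 21.
r = (95/100)·(21 + 1) = 20.9.
Rank 20 is 4.4 and rank 21 is 4.6.
Interpolate: 4.4 + 0.9·(4.6 − 4.4) = 4.4 + 0.9·0.2 = 4.58.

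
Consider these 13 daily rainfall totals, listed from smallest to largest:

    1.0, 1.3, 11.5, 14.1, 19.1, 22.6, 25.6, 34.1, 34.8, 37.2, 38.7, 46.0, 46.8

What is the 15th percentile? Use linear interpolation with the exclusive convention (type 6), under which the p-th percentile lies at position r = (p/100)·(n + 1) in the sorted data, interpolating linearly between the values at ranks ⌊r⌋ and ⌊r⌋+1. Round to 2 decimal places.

n = 13.
r = (15/100)·(13 + 1) = 2.1.
Rank 2 is 1.3 and rank 3 is 11.5.
Interpolate: 1.3 + 0.1·(11.5 − 1.3) = 1.3 + 0.1·10.2 = 2.32.

2.32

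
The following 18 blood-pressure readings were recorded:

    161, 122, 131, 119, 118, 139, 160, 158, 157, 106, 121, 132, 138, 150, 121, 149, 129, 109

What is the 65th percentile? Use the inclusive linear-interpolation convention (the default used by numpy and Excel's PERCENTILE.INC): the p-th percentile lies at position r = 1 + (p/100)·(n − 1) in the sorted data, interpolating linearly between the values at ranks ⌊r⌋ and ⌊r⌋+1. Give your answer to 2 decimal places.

Sorted: 106, 109, 118, 119, 121, 121, 122, 129, 131, 132, 138, 139, 149, 150, 157, 158, 160, 161.
n = 18.
r = 1 + (65/100)·(18 − 1) = 1 + 11.05 = 12.05.
Rank 12 is 139 and rank 13 is 149.
Interpolate: 139 + 0.05·(149 − 139) = 139 + 0.05·10 = 139.5.

139.50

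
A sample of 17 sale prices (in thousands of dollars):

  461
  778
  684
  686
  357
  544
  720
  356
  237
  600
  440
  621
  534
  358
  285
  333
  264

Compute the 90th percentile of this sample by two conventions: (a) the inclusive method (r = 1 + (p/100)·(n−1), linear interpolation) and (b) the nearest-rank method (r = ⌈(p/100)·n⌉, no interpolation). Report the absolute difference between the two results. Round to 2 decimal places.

Sorted: 237, 264, 285, 333, 356, 357, 358, 440, 461, 534, 544, 600, 621, 684, 686, 720, 778.
n = 17.
(a) r = 15.4; between ranks 15 (686) and 16 (720): 699.6.
(b) the nearest-rank method: rank 16 → 720.
|699.6 − 720| = 20.4.

20.40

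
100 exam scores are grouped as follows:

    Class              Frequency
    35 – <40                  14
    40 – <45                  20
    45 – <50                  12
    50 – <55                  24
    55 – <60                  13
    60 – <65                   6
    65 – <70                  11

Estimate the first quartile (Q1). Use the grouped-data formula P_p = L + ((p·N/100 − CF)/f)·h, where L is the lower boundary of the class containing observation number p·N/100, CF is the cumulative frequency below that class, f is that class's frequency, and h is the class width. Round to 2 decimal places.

N = 100; target position k = 25/100 · 100 = 25.
Cumulative frequencies: 14, 34, 46, 70, 83, 89, 100.
Observation 25 falls in the class 40 – <45.
L = 40, CF = 14, f = 20, h = 5.
P25 = 40 + ((25 − 14)/20)·5 = 40 + 2.75 = 42.75.

42.75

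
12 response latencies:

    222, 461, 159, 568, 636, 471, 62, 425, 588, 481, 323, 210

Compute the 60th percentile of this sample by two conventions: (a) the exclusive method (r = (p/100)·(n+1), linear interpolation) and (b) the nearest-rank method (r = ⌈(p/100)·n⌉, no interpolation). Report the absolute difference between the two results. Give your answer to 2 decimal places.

Sorted: 62, 159, 210, 222, 323, 425, 461, 471, 481, 568, 588, 636.
n = 12.
(a) r = 7.8; between ranks 7 (461) and 8 (471): 469.
(b) the nearest-rank method: rank 8 → 471.
|469 − 471| = 2.

2.00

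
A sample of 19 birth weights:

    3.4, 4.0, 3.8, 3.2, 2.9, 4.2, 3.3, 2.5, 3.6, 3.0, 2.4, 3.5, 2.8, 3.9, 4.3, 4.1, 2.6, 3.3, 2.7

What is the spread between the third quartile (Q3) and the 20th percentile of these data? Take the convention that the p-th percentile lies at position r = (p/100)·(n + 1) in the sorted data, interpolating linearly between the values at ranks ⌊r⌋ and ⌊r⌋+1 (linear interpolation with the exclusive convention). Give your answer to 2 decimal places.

Sorted: 2.4, 2.5, 2.6, 2.7, 2.8, 2.9, 3.0, 3.2, 3.3, 3.3, 3.4, 3.5, 3.6, 3.8, 3.9, 4.0, 4.1, 4.2, 4.3.
n = 19.
P20: r = 4 (integer) → 2.7.
P75: r = 15 (integer) → 3.9.
Difference: 3.9 − 2.7 = 1.2.

1.20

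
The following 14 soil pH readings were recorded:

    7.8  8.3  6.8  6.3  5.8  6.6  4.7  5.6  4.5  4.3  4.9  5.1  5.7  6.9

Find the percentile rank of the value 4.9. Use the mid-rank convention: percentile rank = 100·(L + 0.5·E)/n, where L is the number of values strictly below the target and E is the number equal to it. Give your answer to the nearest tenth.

25.0

Sorted: 4.3, 4.5, 4.7, 4.9, 5.1, 5.6, 5.7, 5.8, 6.3, 6.6, 6.8, 6.9, 7.8, 8.3.
Count below 4.9: L = 3; count equal: E = 1; n = 14.
Percentile rank = 100·(3 + 0.5·1)/14 = 100·3.5/14 = 25.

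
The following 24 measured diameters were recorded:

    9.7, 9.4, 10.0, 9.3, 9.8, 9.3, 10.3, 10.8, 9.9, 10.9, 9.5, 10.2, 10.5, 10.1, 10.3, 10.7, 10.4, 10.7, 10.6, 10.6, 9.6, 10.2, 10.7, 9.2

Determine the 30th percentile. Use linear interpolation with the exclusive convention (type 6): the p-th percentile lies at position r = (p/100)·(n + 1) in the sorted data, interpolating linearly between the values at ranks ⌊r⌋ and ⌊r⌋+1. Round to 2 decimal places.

9.75

Sorted: 9.2, 9.3, 9.3, 9.4, 9.5, 9.6, 9.7, 9.8, 9.9, 10.0, 10.1, 10.2, 10.2, 10.3, 10.3, 10.4, 10.5, 10.6, 10.6, 10.7, 10.7, 10.7, 10.8, 10.9.
n = 24.
r = (30/100)·(24 + 1) = 7.5.
Rank 7 is 9.7 and rank 8 is 9.8.
Interpolate: 9.7 + 0.5·(9.8 − 9.7) = 9.7 + 0.5·0.1 = 9.75.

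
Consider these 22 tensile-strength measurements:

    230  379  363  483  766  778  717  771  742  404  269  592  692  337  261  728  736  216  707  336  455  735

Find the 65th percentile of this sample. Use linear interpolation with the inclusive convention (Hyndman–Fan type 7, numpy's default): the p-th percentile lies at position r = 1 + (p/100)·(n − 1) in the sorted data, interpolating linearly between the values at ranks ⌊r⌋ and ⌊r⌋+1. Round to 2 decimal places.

713.50

Sorted: 216, 230, 261, 269, 336, 337, 363, 379, 404, 455, 483, 592, 692, 707, 717, 728, 735, 736, 742, 766, 771, 778.
n = 22.
r = 1 + (65/100)·(22 − 1) = 1 + 13.65 = 14.65.
Rank 14 is 707 and rank 15 is 717.
Interpolate: 707 + 0.65·(717 − 707) = 707 + 0.65·10 = 713.5.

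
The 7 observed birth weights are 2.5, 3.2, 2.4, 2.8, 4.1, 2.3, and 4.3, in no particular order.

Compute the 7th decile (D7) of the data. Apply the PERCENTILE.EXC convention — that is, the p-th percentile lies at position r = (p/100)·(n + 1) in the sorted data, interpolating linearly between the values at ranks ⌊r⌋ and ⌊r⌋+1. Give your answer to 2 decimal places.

3.74

Sorted: 2.3, 2.4, 2.5, 2.8, 3.2, 4.1, 4.3.
n = 7.
r = (70/100)·(7 + 1) = 5.6.
Rank 5 is 3.2 and rank 6 is 4.1.
Interpolate: 3.2 + 0.6·(4.1 − 3.2) = 3.2 + 0.6·0.9 = 3.74.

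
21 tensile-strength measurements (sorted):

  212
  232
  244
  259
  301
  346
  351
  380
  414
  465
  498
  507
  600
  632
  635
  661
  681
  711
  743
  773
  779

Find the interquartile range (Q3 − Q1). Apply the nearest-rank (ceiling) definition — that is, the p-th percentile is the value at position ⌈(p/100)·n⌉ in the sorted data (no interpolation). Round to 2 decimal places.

n = 21.
P25: rank ⌈25/100·21⌉ = 6 → 346.
P75: rank ⌈75/100·21⌉ = 16 → 661.
Difference: 661 − 346 = 315.

315.00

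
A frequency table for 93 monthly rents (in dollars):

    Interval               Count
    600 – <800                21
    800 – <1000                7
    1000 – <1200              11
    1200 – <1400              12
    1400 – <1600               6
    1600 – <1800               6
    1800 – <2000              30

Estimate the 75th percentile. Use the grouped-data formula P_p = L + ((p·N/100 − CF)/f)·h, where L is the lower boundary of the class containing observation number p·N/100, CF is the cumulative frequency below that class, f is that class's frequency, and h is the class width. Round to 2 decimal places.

N = 93; target position k = 75/100 · 93 = 69.75.
Cumulative frequencies: 21, 28, 39, 51, 57, 63, 93.
Observation 69.75 falls in the class 1800 – <2000.
L = 1800, CF = 63, f = 30, h = 200.
P75 = 1800 + ((69.75 − 63)/30)·200 = 1800 + 45 = 1845.

1845.00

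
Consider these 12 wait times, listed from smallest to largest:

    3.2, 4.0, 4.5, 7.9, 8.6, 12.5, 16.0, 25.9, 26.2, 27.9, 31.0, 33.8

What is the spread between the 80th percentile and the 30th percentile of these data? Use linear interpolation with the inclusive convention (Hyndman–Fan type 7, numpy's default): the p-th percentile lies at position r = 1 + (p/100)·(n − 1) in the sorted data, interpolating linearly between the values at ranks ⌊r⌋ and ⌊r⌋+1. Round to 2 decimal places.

19.45

n = 12.
P30: r = 4.3; ranks 4–5 are 7.9, 8.6; interpolating gives 8.11.
P80: r = 9.8; ranks 9–10 are 26.2, 27.9; interpolating gives 27.56.
Difference: 27.56 − 8.11 = 19.45.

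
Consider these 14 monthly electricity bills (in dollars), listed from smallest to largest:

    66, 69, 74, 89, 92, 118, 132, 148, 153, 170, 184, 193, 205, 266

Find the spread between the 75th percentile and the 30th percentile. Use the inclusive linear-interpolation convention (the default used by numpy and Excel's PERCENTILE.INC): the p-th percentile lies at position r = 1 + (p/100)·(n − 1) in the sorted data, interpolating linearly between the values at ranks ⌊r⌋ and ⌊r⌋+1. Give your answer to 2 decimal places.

88.80

n = 14.
P30: r = 4.9; ranks 4–5 are 89, 92; interpolating gives 91.7.
P75: r = 10.75; ranks 10–11 are 170, 184; interpolating gives 180.5.
Difference: 180.5 − 91.7 = 88.8.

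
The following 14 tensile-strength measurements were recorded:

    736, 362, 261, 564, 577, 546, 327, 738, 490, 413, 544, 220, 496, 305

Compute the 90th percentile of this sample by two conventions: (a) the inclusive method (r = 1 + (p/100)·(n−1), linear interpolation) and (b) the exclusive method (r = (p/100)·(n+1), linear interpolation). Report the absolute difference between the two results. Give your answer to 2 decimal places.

48.70

Sorted: 220, 261, 305, 327, 362, 413, 490, 496, 544, 546, 564, 577, 736, 738.
n = 14.
(a) r = 12.7; between ranks 12 (577) and 13 (736): 688.3.
(b) r = 13.5; between ranks 13 (736) and 14 (738): 737.
|688.3 − 737| = 48.7.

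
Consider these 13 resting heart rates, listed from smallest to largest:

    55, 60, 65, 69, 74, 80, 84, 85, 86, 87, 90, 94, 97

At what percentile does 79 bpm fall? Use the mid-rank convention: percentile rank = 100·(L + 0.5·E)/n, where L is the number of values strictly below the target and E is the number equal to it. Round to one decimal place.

Count below 79: L = 5; count equal: E = 0; n = 13.
Percentile rank = 100·(5 + 0.5·0)/13 = 100·5/13 = 38.46.

38.5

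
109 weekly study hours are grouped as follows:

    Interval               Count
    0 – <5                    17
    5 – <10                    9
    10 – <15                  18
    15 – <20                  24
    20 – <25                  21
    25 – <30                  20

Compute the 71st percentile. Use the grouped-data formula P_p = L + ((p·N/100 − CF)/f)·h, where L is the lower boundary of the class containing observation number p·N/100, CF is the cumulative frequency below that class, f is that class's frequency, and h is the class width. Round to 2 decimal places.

22.24

N = 109; target position k = 71/100 · 109 = 77.39.
Cumulative frequencies: 17, 26, 44, 68, 89, 109.
Observation 77.39 falls in the class 20 – <25.
L = 20, CF = 68, f = 21, h = 5.
P71 = 20 + ((77.39 − 68)/21)·5 = 20 + 2.23571 = 22.2357.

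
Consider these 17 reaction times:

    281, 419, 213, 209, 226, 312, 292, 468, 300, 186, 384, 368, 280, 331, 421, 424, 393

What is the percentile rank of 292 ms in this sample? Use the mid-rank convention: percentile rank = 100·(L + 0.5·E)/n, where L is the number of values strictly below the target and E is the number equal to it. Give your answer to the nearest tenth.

38.2

Sorted: 186, 209, 213, 226, 280, 281, 292, 300, 312, 331, 368, 384, 393, 419, 421, 424, 468.
Count below 292: L = 6; count equal: E = 1; n = 17.
Percentile rank = 100·(6 + 0.5·1)/17 = 100·6.5/17 = 38.24.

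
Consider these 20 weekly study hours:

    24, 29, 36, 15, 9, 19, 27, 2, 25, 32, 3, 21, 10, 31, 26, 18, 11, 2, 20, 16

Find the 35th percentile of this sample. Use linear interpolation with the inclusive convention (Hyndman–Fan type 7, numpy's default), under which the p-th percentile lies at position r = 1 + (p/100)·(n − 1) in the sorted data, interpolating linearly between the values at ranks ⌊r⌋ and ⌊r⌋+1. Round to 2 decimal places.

15.65

Sorted: 2, 2, 3, 9, 10, 11, 15, 16, 18, 19, 20, 21, 24, 25, 26, 27, 29, 31, 32, 36.
n = 20.
r = 1 + (35/100)·(20 − 1) = 1 + 6.65 = 7.65.
Rank 7 is 15 and rank 8 is 16.
Interpolate: 15 + 0.65·(16 − 15) = 15 + 0.65·1 = 15.65.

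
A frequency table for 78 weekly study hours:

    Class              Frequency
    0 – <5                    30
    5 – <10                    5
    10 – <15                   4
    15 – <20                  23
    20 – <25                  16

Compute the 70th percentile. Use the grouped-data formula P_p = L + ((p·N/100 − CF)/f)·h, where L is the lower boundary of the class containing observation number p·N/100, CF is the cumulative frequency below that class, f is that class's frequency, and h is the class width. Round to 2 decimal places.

N = 78; target position k = 70/100 · 78 = 54.6.
Cumulative frequencies: 30, 35, 39, 62, 78.
Observation 54.6 falls in the class 15 – <20.
L = 15, CF = 39, f = 23, h = 5.
P70 = 15 + ((54.6 − 39)/23)·5 = 15 + 3.3913 = 18.3913.

18.39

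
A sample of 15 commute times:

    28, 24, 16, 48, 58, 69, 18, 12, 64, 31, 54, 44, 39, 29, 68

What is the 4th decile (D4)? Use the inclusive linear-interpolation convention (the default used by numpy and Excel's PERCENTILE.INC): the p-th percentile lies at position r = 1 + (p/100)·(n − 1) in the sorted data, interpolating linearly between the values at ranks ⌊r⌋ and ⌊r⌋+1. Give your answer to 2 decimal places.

30.20

Sorted: 12, 16, 18, 24, 28, 29, 31, 39, 44, 48, 54, 58, 64, 68, 69.
n = 15.
r = 1 + (40/100)·(15 − 1) = 1 + 5.6 = 6.6.
Rank 6 is 29 and rank 7 is 31.
Interpolate: 29 + 0.6·(31 − 29) = 29 + 0.6·2 = 30.2.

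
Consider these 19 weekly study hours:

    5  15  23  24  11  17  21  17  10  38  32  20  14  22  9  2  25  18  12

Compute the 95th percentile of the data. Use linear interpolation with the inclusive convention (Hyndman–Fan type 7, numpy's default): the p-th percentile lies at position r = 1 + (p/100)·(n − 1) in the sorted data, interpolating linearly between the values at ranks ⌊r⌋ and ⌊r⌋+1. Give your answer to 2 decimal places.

Sorted: 2, 5, 9, 10, 11, 12, 14, 15, 17, 17, 18, 20, 21, 22, 23, 24, 25, 32, 38.
n = 19.
r = 1 + (95/100)·(19 − 1) = 1 + 17.1 = 18.1.
Rank 18 is 32 and rank 19 is 38.
Interpolate: 32 + 0.1·(38 − 32) = 32 + 0.1·6 = 32.6.

32.60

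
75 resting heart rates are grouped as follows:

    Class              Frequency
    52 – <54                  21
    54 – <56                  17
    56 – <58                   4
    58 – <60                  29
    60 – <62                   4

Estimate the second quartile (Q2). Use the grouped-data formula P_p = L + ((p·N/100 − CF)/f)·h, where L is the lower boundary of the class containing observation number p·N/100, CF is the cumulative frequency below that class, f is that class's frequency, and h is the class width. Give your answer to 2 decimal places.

55.94

N = 75; target position k = 50/100 · 75 = 37.5.
Cumulative frequencies: 21, 38, 42, 71, 75.
Observation 37.5 falls in the class 54 – <56.
L = 54, CF = 21, f = 17, h = 2.
P50 = 54 + ((37.5 − 21)/17)·2 = 54 + 1.94118 = 55.9412.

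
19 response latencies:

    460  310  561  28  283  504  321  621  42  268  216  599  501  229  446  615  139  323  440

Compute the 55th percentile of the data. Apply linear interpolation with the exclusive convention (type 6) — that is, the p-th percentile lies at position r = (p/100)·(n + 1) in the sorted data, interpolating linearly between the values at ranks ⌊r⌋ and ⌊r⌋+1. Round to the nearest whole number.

Sorted: 28, 42, 139, 216, 229, 268, 283, 310, 321, 323, 440, 446, 460, 501, 504, 561, 599, 615, 621.
n = 19.
r = (55/100)·(19 + 1) = 11.
r is an integer, so P55 is the value at rank 11: 440.

440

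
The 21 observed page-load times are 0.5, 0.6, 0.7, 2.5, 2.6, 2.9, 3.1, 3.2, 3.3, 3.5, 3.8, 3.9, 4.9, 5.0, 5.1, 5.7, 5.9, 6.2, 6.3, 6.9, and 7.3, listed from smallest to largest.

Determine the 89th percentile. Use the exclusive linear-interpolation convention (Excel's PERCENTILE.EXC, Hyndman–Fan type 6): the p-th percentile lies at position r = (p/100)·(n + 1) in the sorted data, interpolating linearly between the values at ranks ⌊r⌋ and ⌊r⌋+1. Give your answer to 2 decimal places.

6.65

n = 21.
r = (89/100)·(21 + 1) = 19.58.
Rank 19 is 6.3 and rank 20 is 6.9.
Interpolate: 6.3 + 0.58·(6.9 − 6.3) = 6.3 + 0.58·0.6 = 6.648.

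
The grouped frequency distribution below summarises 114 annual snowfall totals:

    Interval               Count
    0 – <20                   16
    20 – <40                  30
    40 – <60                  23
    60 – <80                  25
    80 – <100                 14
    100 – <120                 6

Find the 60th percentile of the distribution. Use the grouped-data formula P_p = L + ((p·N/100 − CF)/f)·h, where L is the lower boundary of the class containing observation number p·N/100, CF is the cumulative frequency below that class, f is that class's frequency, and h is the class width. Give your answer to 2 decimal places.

59.48

N = 114; target position k = 60/100 · 114 = 68.4.
Cumulative frequencies: 16, 46, 69, 94, 108, 114.
Observation 68.4 falls in the class 40 – <60.
L = 40, CF = 46, f = 23, h = 20.
P60 = 40 + ((68.4 − 46)/23)·20 = 40 + 19.4783 = 59.4783.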